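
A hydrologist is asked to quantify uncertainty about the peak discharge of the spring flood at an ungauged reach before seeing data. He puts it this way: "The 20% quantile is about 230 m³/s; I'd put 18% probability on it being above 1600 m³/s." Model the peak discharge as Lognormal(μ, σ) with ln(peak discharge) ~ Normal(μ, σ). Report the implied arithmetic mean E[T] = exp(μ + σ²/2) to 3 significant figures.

E[T] ≈ 1070 m³/s

If T ~ Lognormal(μ,σ) then ln T ~ Normal(μ,σ), so the p-quantile of ln T is μ + z_p·σ.
ln(230) = 5.438 and ln(1600) = 7.378; z_{0.2} = -0.8416, z_{0.82} = 0.9154.
σ = (7.378 − 5.438)/(0.9154 − (-0.8416)) = 1.104.
μ = 5.438 − (-0.8416)·1.104 = 6.367.
E[T] = exp(μ + σ²/2) = exp(6.367 + 0.6094) = 1070 m³/s.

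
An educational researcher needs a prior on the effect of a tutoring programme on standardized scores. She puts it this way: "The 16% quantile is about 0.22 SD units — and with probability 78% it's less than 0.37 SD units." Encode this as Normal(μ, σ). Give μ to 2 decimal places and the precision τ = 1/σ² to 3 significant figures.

For Normal(μ,σ), the p-quantile is μ + z_p·σ. Here z_{0.16} = -0.9945, z_{0.78} = 0.7722.
So 0.22 = μ − 0.9945σ and 0.37 = μ + 0.7722σ.
Subtracting: σ = (0.37 − 0.22)/(0.7722 − (-0.9945)) = 0.08.
Then μ = 0.22 − (-0.9945)·0.08 = 0.30.
Precision τ = 1/σ² = 1/0.08491² = 139.

μ = 0.30, τ = 139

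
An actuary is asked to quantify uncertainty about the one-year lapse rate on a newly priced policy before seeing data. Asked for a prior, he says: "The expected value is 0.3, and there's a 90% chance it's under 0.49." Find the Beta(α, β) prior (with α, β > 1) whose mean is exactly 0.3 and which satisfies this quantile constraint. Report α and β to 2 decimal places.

α ≈ 3.00, β ≈ 7.01

With mean 0.3 fixed, write α = 0.3s, β = 0.7s where s = α+β.
Need P(θ < 0.49) = 0.9 under Beta(0.3s, 0.7s). Normal approximation: (q−m)/√(m(1−m)/s) ≈ z_{0.9} = 1.28, so s ≈ 0.3·0.7·(1.28)²/(0.49−0.3)² = 9.6.
At s = 9.6: P(θ<0.49) ≈ 0.895. Adjusting to match 0.9 gives s ≈ 10.01.
So α = 0.3·10.01 ≈ 3.00, β = 0.7·10.01 ≈ 7.01.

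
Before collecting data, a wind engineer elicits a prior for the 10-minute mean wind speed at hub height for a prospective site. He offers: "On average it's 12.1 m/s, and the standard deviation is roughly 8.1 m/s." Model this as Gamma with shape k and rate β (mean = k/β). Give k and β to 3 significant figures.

For Gamma(k, rate β): mean = k/β, variance = k/β², so CV = 1/√k.
CV = SD/mean = 8.1/12.1 = 0.6694, hence k = 1/CV² = 2.23.
Then β = k/mean = 2.23/12.1 = 0.184.

k ≈ 2.23, β ≈ 0.184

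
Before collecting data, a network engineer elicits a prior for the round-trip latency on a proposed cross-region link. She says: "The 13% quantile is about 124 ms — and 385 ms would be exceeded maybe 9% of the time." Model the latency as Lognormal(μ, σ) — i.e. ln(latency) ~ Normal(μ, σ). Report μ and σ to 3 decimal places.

If T ~ Lognormal(μ,σ) then ln T ~ Normal(μ,σ), so the p-quantile of ln T is μ + z_p·σ.
ln(124) = 4.82 and ln(385) = 5.953; z_{0.13} = -1.126, z_{0.91} = 1.341.
σ = (5.953 − 4.82)/(1.341 − (-1.126)) = 0.459.
μ = 4.82 − (-1.126)·0.459 = 5.338.

μ ≈ 5.338, σ ≈ 0.459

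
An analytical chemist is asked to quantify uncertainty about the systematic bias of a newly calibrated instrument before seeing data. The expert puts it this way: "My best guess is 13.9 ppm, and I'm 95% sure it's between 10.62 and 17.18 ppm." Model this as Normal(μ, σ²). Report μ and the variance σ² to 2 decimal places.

A symmetric 95% interval runs μ ± z·σ with z = 1.96.
Half-width = 3.28, so σ = 3.28/1.96 = 1.674 and σ² = 2.80.
μ is the stated best guess, 13.90.

μ = 13.90, σ² = 2.80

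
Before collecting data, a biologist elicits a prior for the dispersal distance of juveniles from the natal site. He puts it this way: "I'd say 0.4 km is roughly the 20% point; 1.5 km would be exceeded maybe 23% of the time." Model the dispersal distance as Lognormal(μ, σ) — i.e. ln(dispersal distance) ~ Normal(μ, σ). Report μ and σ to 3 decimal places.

μ ≈ -0.212, σ ≈ 0.836

If T ~ Lognormal(μ,σ) then ln T ~ Normal(μ,σ), so the p-quantile of ln T is μ + z_p·σ.
ln(0.4) = -0.9163 and ln(1.5) = 0.4055; z_{0.2} = -0.8416, z_{0.77} = 0.7388.
σ = (0.4055 − -0.9163)/(0.7388 − (-0.8416)) = 0.836.
μ = -0.9163 − (-0.8416)·0.836 = -0.212.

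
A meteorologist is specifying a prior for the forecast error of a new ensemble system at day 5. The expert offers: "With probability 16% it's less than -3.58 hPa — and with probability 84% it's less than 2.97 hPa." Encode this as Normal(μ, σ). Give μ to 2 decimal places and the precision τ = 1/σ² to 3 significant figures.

μ = -0.30, τ = 0.0922

For Normal(μ,σ), the p-quantile is μ + z_p·σ. Here z_{0.16} = -0.9945, z_{0.84} = 0.9945.
So -3.58 = μ − 0.9945σ and 2.97 = μ + 0.9945σ.
Subtracting: σ = (2.97 − -3.58)/(0.9945 − (-0.9945)) = 3.29.
Then μ = -3.58 − (-0.9945)·3.29 = -0.30.
Precision τ = 1/σ² = 1/3.293² = 0.0922.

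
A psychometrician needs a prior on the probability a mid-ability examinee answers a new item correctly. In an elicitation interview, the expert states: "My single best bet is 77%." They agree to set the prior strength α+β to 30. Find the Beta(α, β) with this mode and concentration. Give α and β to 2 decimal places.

α = 22.56, β = 7.44

For α,β > 1 the Beta mode is (α−1)/(α+β−2). With α+β = 30, the mode is (α−1)/28.
Set (α−1)/28 = 0.77 → α = 1 + 0.77·28 = 22.56.
β = 30 − α = 7.44.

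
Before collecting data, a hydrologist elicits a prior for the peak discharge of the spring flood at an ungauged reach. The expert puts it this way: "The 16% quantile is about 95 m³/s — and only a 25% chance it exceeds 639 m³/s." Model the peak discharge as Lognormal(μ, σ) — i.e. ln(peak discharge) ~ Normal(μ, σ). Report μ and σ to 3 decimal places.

μ ≈ 5.690, σ ≈ 1.142

If T ~ Lognormal(μ,σ) then ln T ~ Normal(μ,σ), so the p-quantile of ln T is μ + z_p·σ.
ln(95) = 4.554 and ln(639) = 6.46; z_{0.16} = -0.9945, z_{0.75} = 0.6745.
σ = (6.46 − 4.554)/(0.6745 − (-0.9945)) = 1.142.
μ = 4.554 − (-0.9945)·1.142 = 5.690.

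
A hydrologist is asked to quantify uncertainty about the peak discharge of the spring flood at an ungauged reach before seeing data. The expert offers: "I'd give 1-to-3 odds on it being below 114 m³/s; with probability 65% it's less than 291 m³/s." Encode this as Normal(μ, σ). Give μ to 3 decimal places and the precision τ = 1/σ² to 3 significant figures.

For Normal(μ,σ), the p-quantile is μ + z_p·σ. Here z_{0.25} = -0.6745, z_{0.65} = 0.3853.
So 114 = μ − 0.6745σ and 291 = μ + 0.3853σ.
Subtracting: σ = (291 − 114)/(0.3853 − (-0.6745)) = 167.011.
Then μ = 114 − (-0.6745)·167.011 = 226.647.
Precision τ = 1/σ² = 1/167² = 3.59e-05.

μ = 226.647, τ = 3.59e-05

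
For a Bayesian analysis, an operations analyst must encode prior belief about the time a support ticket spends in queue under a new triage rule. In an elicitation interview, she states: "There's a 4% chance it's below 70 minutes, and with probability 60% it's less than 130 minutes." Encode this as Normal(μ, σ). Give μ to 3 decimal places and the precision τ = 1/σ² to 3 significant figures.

For Normal(μ,σ), the p-quantile is μ + z_p·σ. Here z_{0.04} = -1.751, z_{0.6} = 0.2533.
So 70 = μ − 1.751σ and 130 = μ + 0.2533σ.
Subtracting: σ = (130 − 70)/(0.2533 − (-1.751)) = 29.940.
Then μ = 70 − (-1.751)·29.940 = 122.415.
Precision τ = 1/σ² = 1/29.94² = 0.00112.

μ = 122.415, τ = 0.00112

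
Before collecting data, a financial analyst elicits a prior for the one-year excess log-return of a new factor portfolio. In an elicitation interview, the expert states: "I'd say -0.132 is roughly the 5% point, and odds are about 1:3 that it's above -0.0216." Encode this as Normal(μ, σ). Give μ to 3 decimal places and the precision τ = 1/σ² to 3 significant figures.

μ = -0.054, τ = 441

For Normal(μ,σ), the p-quantile is μ + z_p·σ. Here z_{0.05} = -1.645, z_{0.75} = 0.6745.
So -0.132 = μ − 1.645σ and -0.0216 = μ + 0.6745σ.
Subtracting: σ = (-0.0216 − -0.132)/(0.6745 − (-1.645)) = 0.048.
Then μ = -0.132 − (-1.645)·0.048 = -0.054.
Precision τ = 1/σ² = 1/0.0476² = 441.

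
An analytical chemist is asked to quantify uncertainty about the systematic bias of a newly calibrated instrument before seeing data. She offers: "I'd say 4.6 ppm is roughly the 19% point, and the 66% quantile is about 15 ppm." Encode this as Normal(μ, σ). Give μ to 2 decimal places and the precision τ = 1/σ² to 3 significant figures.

μ = 11.68, τ = 0.0154

The p-quantile of Normal(μ,σ) is μ + z_p·σ, with z_{0.19} = -0.8779 and z_{0.66} = 0.4125.
Eliminate σ: μ = (z₂·x₁ − z₁·x₂)/(z₂ − z₁) = (0.4125·4.6 − (-0.8779)·15)/1.29 = 11.68.
Then σ = (x₂ − x₁)/(z₂ − z₁) = (15 − 4.6)/1.29 = 8.06.
Precision τ = 1/σ² = 1/8.06² = 0.0154.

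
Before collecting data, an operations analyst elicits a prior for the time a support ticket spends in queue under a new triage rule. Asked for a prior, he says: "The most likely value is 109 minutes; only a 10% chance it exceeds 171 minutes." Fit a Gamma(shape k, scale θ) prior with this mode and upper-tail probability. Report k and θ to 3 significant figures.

k ≈ 10.2, θ ≈ 11.8

Gamma(k,θ) with k>1 has mode (k−1)θ, so θ = 109/(k−1).
Need P(X < 171) = 0.9 with θ tied to k this way. Start at k = 2, θ = 109: P(X<171) ≈ 0.465.
Too low — raise k to concentrate. Iterating converges to k ≈ 10.2.
Then θ = 109/(10.2−1) ≈ 11.8.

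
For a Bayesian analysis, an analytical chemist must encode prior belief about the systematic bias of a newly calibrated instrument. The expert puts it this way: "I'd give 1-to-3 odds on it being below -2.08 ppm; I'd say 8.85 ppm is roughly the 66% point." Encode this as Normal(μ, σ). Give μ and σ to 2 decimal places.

The p-quantile of Normal(μ,σ) is μ + z_p·σ, with z_{0.25} = -0.6745 and z_{0.66} = 0.4125.
Eliminate σ: μ = (z₂·x₁ − z₁·x₂)/(z₂ − z₁) = (0.4125·-2.08 − (-0.6745)·8.85)/1.087 = 4.70.
Then σ = (x₂ − x₁)/(z₂ − z₁) = (8.85 − -2.08)/1.087 = 10.06.

μ = 4.70, σ = 10.06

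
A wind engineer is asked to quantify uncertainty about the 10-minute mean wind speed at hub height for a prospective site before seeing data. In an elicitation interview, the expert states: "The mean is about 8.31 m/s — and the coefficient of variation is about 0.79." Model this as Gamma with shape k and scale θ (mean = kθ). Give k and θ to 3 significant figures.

For Gamma(k, scale θ): mean = kθ, variance = kθ², so CV = 1/√k.
CV = 0.79, hence k = 1/CV² = 1.6.
Then θ = mean/k = 8.31/1.6 = 5.19.

k ≈ 1.6, θ ≈ 5.19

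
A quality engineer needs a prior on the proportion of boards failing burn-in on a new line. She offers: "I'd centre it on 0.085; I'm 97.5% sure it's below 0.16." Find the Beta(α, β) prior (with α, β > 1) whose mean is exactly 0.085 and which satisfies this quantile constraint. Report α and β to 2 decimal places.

With mean 0.085 fixed, write α = 0.085s, β = 0.915s where s = α+β.
Need P(θ < 0.16) = 0.975 under Beta(0.085s, 0.915s). Normal approximation: (q−m)/√(m(1−m)/s) ≈ z_{0.975} = 1.96, so s ≈ 0.085·0.915·(1.96)²/(0.16−0.085)² = 53.1.
At s = 53.1: P(θ<0.16) ≈ 0.959. Adjusting to match 0.975 gives s ≈ 70.19.
So α = 0.085·70.19 ≈ 5.97, β = 0.915·70.19 ≈ 64.23.

α ≈ 5.97, β ≈ 64.23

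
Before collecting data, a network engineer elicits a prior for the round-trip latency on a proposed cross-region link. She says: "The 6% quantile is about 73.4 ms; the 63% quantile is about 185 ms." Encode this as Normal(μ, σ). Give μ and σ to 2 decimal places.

μ = 165.37, σ = 59.15

For Normal(μ,σ), the p-quantile is μ + z_p·σ. Here z_{0.06} = -1.555, z_{0.63} = 0.3319.
So 73.4 = μ − 1.555σ and 185 = μ + 0.3319σ.
Subtracting: σ = (185 − 73.4)/(0.3319 − (-1.555)) = 59.15.
Then μ = 73.4 − (-1.555)·59.15 = 165.37.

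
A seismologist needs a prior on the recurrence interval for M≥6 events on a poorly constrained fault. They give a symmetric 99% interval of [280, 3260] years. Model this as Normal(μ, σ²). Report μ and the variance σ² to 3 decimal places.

A symmetric 99% interval runs μ ± z·σ with z = 2.576.
Half-width = 1490, so σ = 1490/2.576 = 578.4545 and σ² = 334609.585.
μ is the interval midpoint, 1770.000.

μ = 1770.000, σ² = 334609.585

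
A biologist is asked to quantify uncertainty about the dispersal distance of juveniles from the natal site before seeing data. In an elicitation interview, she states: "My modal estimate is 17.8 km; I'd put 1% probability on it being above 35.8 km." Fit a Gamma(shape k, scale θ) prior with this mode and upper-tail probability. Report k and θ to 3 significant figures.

k ≈ 11, θ ≈ 1.77

Gamma(k,θ) with k>1 has mode (k−1)θ, so θ = 17.8/(k−1).
Need P(X < 35.8) = 0.99 with θ tied to k this way. Start at k = 2, θ = 17.8: P(X<35.8) ≈ 0.597.
Too low — raise k to concentrate. Iterating converges to k ≈ 11.
Then θ = 17.8/(11−1) ≈ 1.77.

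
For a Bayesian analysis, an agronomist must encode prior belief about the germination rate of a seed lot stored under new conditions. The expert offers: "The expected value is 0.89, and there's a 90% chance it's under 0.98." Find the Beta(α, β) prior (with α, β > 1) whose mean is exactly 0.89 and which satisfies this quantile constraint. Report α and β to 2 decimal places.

α ≈ 10.74, β ≈ 1.33

With mean 0.89 fixed, write α = 0.89s, β = 0.11s where s = α+β.
Need P(θ < 0.98) = 0.9 under Beta(0.89s, 0.11s). Normal approximation: (q−m)/√(m(1−m)/s) ≈ z_{0.9} = 1.28, so s ≈ 0.89·0.11·(1.28)²/(0.98−0.89)² = 19.9.
At s = 19.9: P(θ<0.98) ≈ 0.963. Adjusting to match 0.9 gives s ≈ 12.06.
So α = 0.89·12.06 ≈ 10.74, β = 0.11·12.06 ≈ 1.33.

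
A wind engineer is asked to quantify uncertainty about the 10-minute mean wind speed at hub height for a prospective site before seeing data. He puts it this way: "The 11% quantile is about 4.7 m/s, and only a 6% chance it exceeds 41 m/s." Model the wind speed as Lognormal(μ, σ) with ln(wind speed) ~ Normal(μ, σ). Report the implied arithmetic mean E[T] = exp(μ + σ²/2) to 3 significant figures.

E[T] ≈ 16.5 m/s

If T ~ Lognormal(μ,σ) then ln T ~ Normal(μ,σ), so the p-quantile of ln T is μ + z_p·σ.
ln(4.7) = 1.548 and ln(41) = 3.714; z_{0.11} = -1.227, z_{0.94} = 1.555.
σ = (3.714 − 1.548)/(1.555 − (-1.227)) = 0.779.
μ = 1.548 − (-1.227)·0.779 = 2.503.
E[T] = exp(μ + σ²/2) = exp(2.503 + 0.3032) = 16.5 m/s.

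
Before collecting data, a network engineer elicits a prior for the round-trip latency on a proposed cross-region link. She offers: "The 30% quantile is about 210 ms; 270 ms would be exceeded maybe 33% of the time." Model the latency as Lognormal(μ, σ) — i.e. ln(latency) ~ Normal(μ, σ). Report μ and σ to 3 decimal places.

μ ≈ 5.484, σ ≈ 0.261

If T ~ Lognormal(μ,σ) then ln T ~ Normal(μ,σ), so the p-quantile of ln T is μ + z_p·σ.
ln(210) = 5.347 and ln(270) = 5.598; z_{0.3} = -0.5244, z_{0.67} = 0.4399.
σ = (5.598 − 5.347)/(0.4399 − (-0.5244)) = 0.261.
μ = 5.347 − (-0.5244)·0.261 = 5.484.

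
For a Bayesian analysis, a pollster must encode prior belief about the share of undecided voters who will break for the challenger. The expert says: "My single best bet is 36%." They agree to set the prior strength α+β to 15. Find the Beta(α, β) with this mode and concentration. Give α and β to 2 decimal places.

For α,β > 1 the Beta mode is (α−1)/(α+β−2). With α+β = 15, the mode is (α−1)/13.
Set (α−1)/13 = 0.36 → α = 1 + 0.36·13 = 5.68.
β = 15 − α = 9.32.

α = 5.68, β = 9.32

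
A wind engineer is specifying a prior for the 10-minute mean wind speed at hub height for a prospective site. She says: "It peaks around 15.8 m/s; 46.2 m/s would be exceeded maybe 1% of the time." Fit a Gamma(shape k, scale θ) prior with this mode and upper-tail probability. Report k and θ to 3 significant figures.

k ≈ 4.93, θ ≈ 4.02

Gamma(k,θ) with k>1 has mode (k−1)θ, so θ = 15.8/(k−1).
Need P(X < 46.2) = 0.99 with θ tied to k this way. Start at k = 2, θ = 15.8: P(X<46.2) ≈ 0.789.
Too low — raise k to concentrate. Iterating converges to k ≈ 4.93.
Then θ = 15.8/(4.93−1) ≈ 4.02.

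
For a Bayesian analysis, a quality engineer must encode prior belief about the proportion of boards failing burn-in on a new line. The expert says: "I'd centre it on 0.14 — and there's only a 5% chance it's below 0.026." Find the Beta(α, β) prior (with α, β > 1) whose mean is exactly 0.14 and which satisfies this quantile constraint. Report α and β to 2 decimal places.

With mean 0.14 fixed, write α = 0.14s, β = 0.86s where s = α+β.
Need P(θ < 0.026) = 0.05 under Beta(0.14s, 0.86s). Normal approximation: (q−m)/√(m(1−m)/s) ≈ z_{0.05} = -1.64, so s ≈ 0.14·0.86·(-1.64)²/(0.026−0.14)² = 25.1.
At s = 25.1: P(θ<0.026) ≈ 0.009. Adjusting to match 0.05 gives s ≈ 13.67.
So α = 0.14·13.67 ≈ 1.91, β = 0.86·13.67 ≈ 11.76.

α ≈ 1.91, β ≈ 11.76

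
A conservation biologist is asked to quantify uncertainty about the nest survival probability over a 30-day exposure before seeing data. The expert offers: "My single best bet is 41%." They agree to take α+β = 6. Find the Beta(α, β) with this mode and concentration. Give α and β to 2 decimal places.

For α,β > 1 the Beta mode is (α−1)/(α+β−2). With α+β = 6, the mode is (α−1)/4.
Set (α−1)/4 = 0.41 → α = 1 + 0.41·4 = 2.64.
β = 6 − α = 3.36.

α = 2.64, β = 3.36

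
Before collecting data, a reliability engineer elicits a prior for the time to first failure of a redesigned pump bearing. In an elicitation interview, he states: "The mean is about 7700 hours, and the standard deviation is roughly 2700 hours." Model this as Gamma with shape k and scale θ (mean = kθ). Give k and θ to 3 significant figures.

For Gamma(k, scale θ): mean = kθ, variance = kθ², so CV = 1/√k.
CV = SD/mean = 2700/7700 = 0.3506, hence k = 1/CV² = 8.13.
Then θ = mean/k = 7700/8.13 = 947.

k ≈ 8.13, θ ≈ 947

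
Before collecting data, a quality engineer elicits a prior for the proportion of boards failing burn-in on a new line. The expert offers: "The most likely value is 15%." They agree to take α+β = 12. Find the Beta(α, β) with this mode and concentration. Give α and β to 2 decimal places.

α = 2.50, β = 9.50

For α,β > 1 the Beta mode is (α−1)/(α+β−2). With α+β = 12, the mode is (α−1)/10.
Set (α−1)/10 = 0.15 → α = 1 + 0.15·10 = 2.50.
β = 12 − α = 9.50.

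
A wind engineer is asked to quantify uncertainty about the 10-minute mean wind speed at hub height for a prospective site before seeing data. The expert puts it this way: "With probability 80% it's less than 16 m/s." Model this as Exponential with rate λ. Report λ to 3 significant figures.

λ ≈ 0.101

P(T < 16.0) = 1 − e^(−λ·16.0) = 0.8, so λ = −ln(1−0.8)/16.0 = −ln(0.2)/16.0 = 0.101.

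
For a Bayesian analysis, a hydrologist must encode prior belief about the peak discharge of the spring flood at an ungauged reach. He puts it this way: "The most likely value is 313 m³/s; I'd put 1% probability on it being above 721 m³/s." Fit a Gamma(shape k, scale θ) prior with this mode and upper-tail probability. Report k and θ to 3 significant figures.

k ≈ 7.86, θ ≈ 45.6

Gamma(k,θ) with k>1 has mode (k−1)θ, so θ = 313/(k−1).
Need P(X < 721) = 0.99 with θ tied to k this way. Start at k = 2, θ = 313: P(X<721) ≈ 0.670.
Too low — raise k to concentrate. Iterating converges to k ≈ 7.86.
Then θ = 313/(7.86−1) ≈ 45.6.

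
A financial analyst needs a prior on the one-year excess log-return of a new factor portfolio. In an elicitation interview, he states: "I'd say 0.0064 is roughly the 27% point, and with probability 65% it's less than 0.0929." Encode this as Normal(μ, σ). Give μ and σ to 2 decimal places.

μ = 0.06, σ = 0.09

The p-quantile of Normal(μ,σ) is μ + z_p·σ, with z_{0.27} = -0.6128 and z_{0.65} = 0.3853.
Eliminate σ: μ = (z₂·x₁ − z₁·x₂)/(z₂ − z₁) = (0.3853·0.0064 − (-0.6128)·0.0929)/0.9981 = 0.06.
Then σ = (x₂ − x₁)/(z₂ − z₁) = (0.0929 − 0.0064)/0.9981 = 0.09.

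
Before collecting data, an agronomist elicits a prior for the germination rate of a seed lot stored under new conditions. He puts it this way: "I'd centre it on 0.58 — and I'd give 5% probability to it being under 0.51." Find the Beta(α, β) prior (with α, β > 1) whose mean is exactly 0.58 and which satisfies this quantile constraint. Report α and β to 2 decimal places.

With mean 0.58 fixed, write α = 0.58s, β = 0.42s where s = α+β.
Need P(θ < 0.51) = 0.05 under Beta(0.58s, 0.42s). Normal approximation: (q−m)/√(m(1−m)/s) ≈ z_{0.05} = -1.64, so s ≈ 0.58·0.42·(-1.64)²/(0.51−0.58)² = 134.5.
At s = 134.5: P(θ<0.51) ≈ 0.051. Adjusting to match 0.05 gives s ≈ 136.23.
So α = 0.58·136.23 ≈ 79.02, β = 0.42·136.23 ≈ 57.22.

α ≈ 79.02, β ≈ 57.22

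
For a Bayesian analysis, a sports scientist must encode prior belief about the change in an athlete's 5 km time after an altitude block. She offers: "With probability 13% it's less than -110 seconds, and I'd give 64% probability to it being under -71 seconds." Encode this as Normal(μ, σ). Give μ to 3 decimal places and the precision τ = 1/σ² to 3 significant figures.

For Normal(μ,σ), the p-quantile is μ + z_p·σ. Here z_{0.13} = -1.126, z_{0.64} = 0.3585.
So -110 = μ − 1.126σ and -71 = μ + 0.3585σ.
Subtracting: σ = (-71 − -110)/(0.3585 − (-1.126)) = 26.265.
Then μ = -110 − (-1.126)·26.265 = -80.415.
Precision τ = 1/σ² = 1/26.27² = 0.00145.

μ = -80.415, τ = 0.00145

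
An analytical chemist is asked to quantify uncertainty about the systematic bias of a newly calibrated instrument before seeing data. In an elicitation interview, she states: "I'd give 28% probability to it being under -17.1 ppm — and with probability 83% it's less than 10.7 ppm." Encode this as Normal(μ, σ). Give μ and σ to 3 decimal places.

For Normal(μ,σ), the p-quantile is μ + z_p·σ. Here z_{0.28} = -0.5828, z_{0.83} = 0.9542.
So -17.1 = μ − 0.5828σ and 10.7 = μ + 0.9542σ.
Subtracting: σ = (10.7 − -17.1)/(0.9542 − (-0.5828)) = 18.087.
Then μ = -17.1 − (-0.5828)·18.087 = -6.558.

μ = -6.558, σ = 18.087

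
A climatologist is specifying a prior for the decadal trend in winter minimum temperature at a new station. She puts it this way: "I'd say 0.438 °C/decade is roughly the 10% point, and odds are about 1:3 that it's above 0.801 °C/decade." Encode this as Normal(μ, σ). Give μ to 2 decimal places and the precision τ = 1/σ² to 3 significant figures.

For Normal(μ,σ), the p-quantile is μ + z_p·σ. Here z_{0.1} = -1.282, z_{0.75} = 0.6745.
So 0.438 = μ − 1.282σ and 0.801 = μ + 0.6745σ.
Subtracting: σ = (0.801 − 0.438)/(0.6745 − (-1.282)) = 0.19.
Then μ = 0.438 − (-1.282)·0.19 = 0.68.
Precision τ = 1/σ² = 1/0.1856² = 29.

μ = 0.68, τ = 29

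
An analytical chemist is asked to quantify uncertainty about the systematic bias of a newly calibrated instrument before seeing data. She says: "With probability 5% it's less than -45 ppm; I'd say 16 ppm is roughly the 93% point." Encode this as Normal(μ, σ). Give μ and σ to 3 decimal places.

μ = -12.848, σ = 19.547

For Normal(μ,σ), the p-quantile is μ + z_p·σ. Here z_{0.05} = -1.645, z_{0.93} = 1.476.
So -45 = μ − 1.645σ and 16 = μ + 1.476σ.
Subtracting: σ = (16 − -45)/(1.476 − (-1.645)) = 19.547.
Then μ = -45 − (-1.645)·19.547 = -12.848.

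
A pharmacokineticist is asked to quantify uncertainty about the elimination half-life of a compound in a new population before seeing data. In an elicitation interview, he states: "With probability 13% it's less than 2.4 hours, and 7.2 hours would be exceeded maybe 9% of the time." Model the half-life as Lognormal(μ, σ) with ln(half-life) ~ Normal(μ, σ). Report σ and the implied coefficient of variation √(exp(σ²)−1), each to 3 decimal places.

σ ≈ 0.445, CV ≈ 0.468

If T ~ Lognormal(μ,σ) then ln T ~ Normal(μ,σ), so the p-quantile of ln T is μ + z_p·σ.
ln(2.4) = 0.8755 and ln(7.2) = 1.974; z_{0.13} = -1.126, z_{0.91} = 1.341.
σ = (1.974 − 0.8755)/(1.341 − (-1.126)) = 0.445.
μ = 0.8755 − (-1.126)·0.445 = 1.377.
CV = √(exp(σ²)−1) = √(exp(0.1983)−1) = 0.468.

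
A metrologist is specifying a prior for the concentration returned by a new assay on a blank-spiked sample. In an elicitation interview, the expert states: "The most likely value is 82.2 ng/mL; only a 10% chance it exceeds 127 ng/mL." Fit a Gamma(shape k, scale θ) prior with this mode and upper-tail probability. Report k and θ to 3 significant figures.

Gamma(k,θ) with k>1 has mode (k−1)θ, so θ = 82.2/(k−1).
Need P(X < 127) = 0.9 with θ tied to k this way. Start at k = 2, θ = 82.2: P(X<127) ≈ 0.457.
Too low — raise k to concentrate. Iterating converges to k ≈ 10.9.
Then θ = 82.2/(10.9−1) ≈ 8.32.

k ≈ 10.9, θ ≈ 8.32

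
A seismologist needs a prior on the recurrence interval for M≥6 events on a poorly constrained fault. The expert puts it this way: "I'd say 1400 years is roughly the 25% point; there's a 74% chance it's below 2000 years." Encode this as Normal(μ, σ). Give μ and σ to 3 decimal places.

μ = 1707.090, σ = 455.292

For Normal(μ,σ), the p-quantile is μ + z_p·σ. Here z_{0.25} = -0.6745, z_{0.74} = 0.6433.
So 1400 = μ − 0.6745σ and 2000 = μ + 0.6433σ.
Subtracting: σ = (2000 − 1400)/(0.6433 − (-0.6745)) = 455.292.
Then μ = 1400 − (-0.6745)·455.292 = 1707.090.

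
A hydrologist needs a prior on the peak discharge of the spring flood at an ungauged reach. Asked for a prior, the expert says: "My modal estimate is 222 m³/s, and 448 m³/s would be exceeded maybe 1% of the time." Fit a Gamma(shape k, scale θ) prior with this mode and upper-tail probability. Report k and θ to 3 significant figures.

Gamma(k,θ) with k>1 has mode (k−1)θ, so θ = 222/(k−1).
Need P(X < 448) = 0.99 with θ tied to k this way. Start at k = 2, θ = 222: P(X<448) ≈ 0.599.
Too low — raise k to concentrate. Iterating converges to k ≈ 10.9.
Then θ = 222/(10.9−1) ≈ 22.3.

k ≈ 10.9, θ ≈ 22.3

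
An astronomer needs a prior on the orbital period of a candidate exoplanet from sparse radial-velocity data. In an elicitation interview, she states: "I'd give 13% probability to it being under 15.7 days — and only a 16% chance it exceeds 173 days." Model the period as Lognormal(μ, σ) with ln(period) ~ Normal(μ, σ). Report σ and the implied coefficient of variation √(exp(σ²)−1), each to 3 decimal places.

σ ≈ 1.131, CV ≈ 1.612

If T ~ Lognormal(μ,σ) then ln T ~ Normal(μ,σ), so the p-quantile of ln T is μ + z_p·σ.
ln(15.7) = 2.754 and ln(173) = 5.153; z_{0.13} = -1.126, z_{0.84} = 0.9945.
σ = (5.153 − 2.754)/(0.9945 − (-1.126)) = 1.131.
μ = 2.754 − (-1.126)·1.131 = 4.028.
CV = √(exp(σ²)−1) = √(exp(1.2802)−1) = 1.612.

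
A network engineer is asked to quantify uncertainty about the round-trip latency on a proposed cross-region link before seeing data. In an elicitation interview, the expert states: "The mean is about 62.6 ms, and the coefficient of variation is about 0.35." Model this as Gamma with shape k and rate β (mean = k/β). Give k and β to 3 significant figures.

k ≈ 8.16, β ≈ 0.13

For Gamma(k, rate β): mean = k/β, variance = k/β², so CV = 1/√k.
CV = 0.35, hence k = 1/CV² = 8.16.
Then β = k/mean = 8.16/62.6 = 0.13.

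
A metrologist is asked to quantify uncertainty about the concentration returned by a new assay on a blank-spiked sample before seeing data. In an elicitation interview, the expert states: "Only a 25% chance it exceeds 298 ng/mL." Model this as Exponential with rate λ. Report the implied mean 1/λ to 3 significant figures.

mean ≈ 215 ng/mL

P(T > 298.0) = e^(−λ·298.0) = 0.25, so λ = −ln(0.25)/298.0 = 0.00465.
Mean = 1/λ = 215 ng/mL.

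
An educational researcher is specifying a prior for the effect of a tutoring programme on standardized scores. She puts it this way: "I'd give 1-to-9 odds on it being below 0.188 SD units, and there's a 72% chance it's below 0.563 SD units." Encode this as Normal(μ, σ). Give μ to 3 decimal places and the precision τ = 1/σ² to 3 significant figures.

μ = 0.446, τ = 24.7

The p-quantile of Normal(μ,σ) is μ + z_p·σ, with z_{0.1} = -1.282 and z_{0.72} = 0.5828.
Eliminate σ: μ = (z₂·x₁ − z₁·x₂)/(z₂ − z₁) = (0.5828·0.188 − (-1.282)·0.563)/1.864 = 0.446.
Then σ = (x₂ − x₁)/(z₂ − z₁) = (0.563 − 0.188)/1.864 = 0.201.
Precision τ = 1/σ² = 1/0.2011² = 24.7.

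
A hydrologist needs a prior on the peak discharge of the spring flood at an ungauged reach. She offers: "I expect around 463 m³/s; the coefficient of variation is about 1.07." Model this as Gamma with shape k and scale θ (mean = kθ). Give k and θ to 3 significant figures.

k ≈ 0.873, θ ≈ 530

For Gamma(k, scale θ): mean = kθ, variance = kθ², so CV = 1/√k.
CV = 1.07, hence k = 1/CV² = 0.873.
Then θ = mean/k = 463/0.873 = 530.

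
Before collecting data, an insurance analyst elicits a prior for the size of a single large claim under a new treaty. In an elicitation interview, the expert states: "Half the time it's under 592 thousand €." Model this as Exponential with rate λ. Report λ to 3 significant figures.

Exponential median = ln 2 / λ, so λ = ln 2 / 592.0 = 0.00117.

λ ≈ 0.00117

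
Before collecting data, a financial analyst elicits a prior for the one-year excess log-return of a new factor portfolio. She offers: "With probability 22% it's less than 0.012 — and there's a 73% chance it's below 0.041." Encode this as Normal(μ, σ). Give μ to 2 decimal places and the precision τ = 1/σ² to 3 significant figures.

μ = 0.03, τ = 2280

For Normal(μ,σ), the p-quantile is μ + z_p·σ. Here z_{0.22} = -0.7722, z_{0.73} = 0.6128.
So 0.012 = μ − 0.7722σ and 0.041 = μ + 0.6128σ.
Subtracting: σ = (0.041 − 0.012)/(0.6128 − (-0.7722)) = 0.02.
Then μ = 0.012 − (-0.7722)·0.02 = 0.03.
Precision τ = 1/σ² = 1/0.02094² = 2280.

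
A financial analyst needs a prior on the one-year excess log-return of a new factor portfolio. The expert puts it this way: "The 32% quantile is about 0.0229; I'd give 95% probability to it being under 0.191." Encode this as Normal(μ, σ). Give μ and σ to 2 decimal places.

μ = 0.06, σ = 0.08

The p-quantile of Normal(μ,σ) is μ + z_p·σ, with z_{0.32} = -0.4677 and z_{0.95} = 1.645.
Eliminate σ: μ = (z₂·x₁ − z₁·x₂)/(z₂ − z₁) = (1.645·0.0229 − (-0.4677)·0.191)/2.113 = 0.06.
Then σ = (x₂ − x₁)/(z₂ − z₁) = (0.191 − 0.0229)/2.113 = 0.08.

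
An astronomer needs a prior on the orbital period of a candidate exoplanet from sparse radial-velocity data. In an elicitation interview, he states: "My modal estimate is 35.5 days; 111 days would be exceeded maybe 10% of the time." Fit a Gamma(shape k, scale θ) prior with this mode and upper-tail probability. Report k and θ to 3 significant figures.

k ≈ 2.46, θ ≈ 24.4

Gamma(k,θ) with k>1 has mode (k−1)θ, so θ = 35.5/(k−1).
Need P(X < 111) = 0.9 with θ tied to k this way. Start at k = 2, θ = 35.5: P(X<111) ≈ 0.819.
Too low — raise k to concentrate. Iterating converges to k ≈ 2.46.
Then θ = 35.5/(2.46−1) ≈ 24.4.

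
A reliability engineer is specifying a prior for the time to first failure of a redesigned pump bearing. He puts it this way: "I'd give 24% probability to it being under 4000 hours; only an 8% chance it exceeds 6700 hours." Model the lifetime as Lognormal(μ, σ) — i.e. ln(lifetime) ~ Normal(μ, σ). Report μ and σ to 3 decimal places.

μ ≈ 8.467, σ ≈ 0.244

If T ~ Lognormal(μ,σ) then ln T ~ Normal(μ,σ), so the p-quantile of ln T is μ + z_p·σ.
ln(4000) = 8.294 and ln(6700) = 8.81; z_{0.24} = -0.7063, z_{0.92} = 1.405.
σ = (8.81 − 8.294)/(1.405 − (-0.7063)) = 0.244.
μ = 8.294 − (-0.7063)·0.244 = 8.467.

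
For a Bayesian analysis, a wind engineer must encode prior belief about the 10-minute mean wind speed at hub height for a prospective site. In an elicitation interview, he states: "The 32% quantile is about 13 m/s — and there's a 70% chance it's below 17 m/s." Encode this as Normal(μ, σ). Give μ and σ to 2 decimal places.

μ = 14.89, σ = 4.03

For Normal(μ,σ), the p-quantile is μ + z_p·σ. Here z_{0.32} = -0.4677, z_{0.7} = 0.5244.
So 13 = μ − 0.4677σ and 17 = μ + 0.5244σ.
Subtracting: σ = (17 − 13)/(0.5244 − (-0.4677)) = 4.03.
Then μ = 13 − (-0.4677)·4.03 = 14.89.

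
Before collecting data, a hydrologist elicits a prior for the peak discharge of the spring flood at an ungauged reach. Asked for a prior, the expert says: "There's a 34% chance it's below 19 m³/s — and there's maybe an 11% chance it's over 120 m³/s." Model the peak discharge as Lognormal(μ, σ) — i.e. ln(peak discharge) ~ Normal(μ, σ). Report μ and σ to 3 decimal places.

μ ≈ 3.408, σ ≈ 1.125

If T ~ Lognormal(μ,σ) then ln T ~ Normal(μ,σ), so the p-quantile of ln T is μ + z_p·σ.
ln(19) = 2.944 and ln(120) = 4.787; z_{0.34} = -0.4125, z_{0.89} = 1.227.
σ = (4.787 − 2.944)/(1.227 − (-0.4125)) = 1.125.
μ = 2.944 − (-0.4125)·1.125 = 3.408.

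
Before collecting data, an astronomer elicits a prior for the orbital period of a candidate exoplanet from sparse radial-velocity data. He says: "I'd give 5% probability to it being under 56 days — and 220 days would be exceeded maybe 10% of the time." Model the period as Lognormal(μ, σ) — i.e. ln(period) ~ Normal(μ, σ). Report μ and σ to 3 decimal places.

μ ≈ 4.794, σ ≈ 0.468

If T ~ Lognormal(μ,σ) then ln T ~ Normal(μ,σ), so the p-quantile of ln T is μ + z_p·σ.
ln(56) = 4.025 and ln(220) = 5.394; z_{0.05} = -1.645, z_{0.9} = 1.282.
σ = (5.394 − 4.025)/(1.282 − (-1.645)) = 0.468.
μ = 4.025 − (-1.645)·0.468 = 4.794.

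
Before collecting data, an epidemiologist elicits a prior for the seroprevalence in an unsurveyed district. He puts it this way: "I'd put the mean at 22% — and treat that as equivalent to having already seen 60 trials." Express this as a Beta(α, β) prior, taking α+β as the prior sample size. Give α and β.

α = 13.2, β = 46.8

Under the effective-sample-size interpretation, Beta(α, β) has prior mean α/(α+β) and prior sample size α+β.
So α+β = 60 and α/(α+β) = 0.22, giving α = 0.22·60 = 13.2 and β = 60 − 13.2 = 46.8.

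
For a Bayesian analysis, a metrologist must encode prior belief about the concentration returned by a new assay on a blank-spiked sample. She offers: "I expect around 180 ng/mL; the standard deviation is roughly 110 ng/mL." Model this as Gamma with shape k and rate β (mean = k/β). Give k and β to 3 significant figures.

k ≈ 2.68, β ≈ 0.0149

For Gamma(k, rate β): mean = k/β, variance = k/β², so CV = 1/√k.
CV = SD/mean = 110/180 = 0.6111, hence k = 1/CV² = 2.68.
Then β = k/mean = 2.68/180 = 0.0149.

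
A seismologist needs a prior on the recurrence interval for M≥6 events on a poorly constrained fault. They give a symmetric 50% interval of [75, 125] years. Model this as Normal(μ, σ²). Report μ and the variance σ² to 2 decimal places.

A symmetric 50% interval runs μ ± z·σ with z = 0.6745.
Half-width = 25, so σ = 25/0.6745 = 37.065 and σ² = 1373.82.
μ is the interval midpoint, 100.00.

μ = 100.00, σ² = 1373.82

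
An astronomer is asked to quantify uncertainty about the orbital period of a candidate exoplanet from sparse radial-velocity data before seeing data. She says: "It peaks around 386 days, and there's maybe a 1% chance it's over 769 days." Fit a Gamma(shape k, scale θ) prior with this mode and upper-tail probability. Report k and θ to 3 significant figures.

k ≈ 11.3, θ ≈ 37.3

Gamma(k,θ) with k>1 has mode (k−1)θ, so θ = 386/(k−1).
Need P(X < 769) = 0.99 with θ tied to k this way. Start at k = 2, θ = 386: P(X<769) ≈ 0.592.
Too low — raise k to concentrate. Iterating converges to k ≈ 11.3.
Then θ = 386/(11.3−1) ≈ 37.3.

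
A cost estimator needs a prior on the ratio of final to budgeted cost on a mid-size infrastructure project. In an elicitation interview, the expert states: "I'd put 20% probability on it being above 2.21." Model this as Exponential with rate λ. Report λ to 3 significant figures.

P(T > 2.21) = e^(−λ·2.21) = 0.2, so λ = −ln(0.2)/2.21 = 0.728.

λ ≈ 0.728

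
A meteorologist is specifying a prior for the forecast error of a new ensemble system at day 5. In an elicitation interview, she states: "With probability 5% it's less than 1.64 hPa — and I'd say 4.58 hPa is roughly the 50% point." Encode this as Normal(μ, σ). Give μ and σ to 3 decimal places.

μ = 4.580, σ = 1.787

For Normal(μ,σ), the p-quantile is μ + z_p·σ. Here z_{0.05} = -1.645, z_{0.5} = 0.
So 1.64 = μ − 1.645σ and 4.58 = μ + 0σ.
Subtracting: σ = (4.58 − 1.64)/(0 − (-1.645)) = 1.787.
Then μ = 1.64 − (-1.645)·1.787 = 4.580.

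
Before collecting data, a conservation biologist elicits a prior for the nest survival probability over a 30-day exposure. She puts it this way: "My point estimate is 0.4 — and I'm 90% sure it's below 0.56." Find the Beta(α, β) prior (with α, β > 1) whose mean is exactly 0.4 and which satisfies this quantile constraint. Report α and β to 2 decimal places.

α ≈ 6.24, β ≈ 9.35

With mean 0.4 fixed, write α = 0.4s, β = 0.6s where s = α+β.
Need P(θ < 0.56) = 0.9 under Beta(0.4s, 0.6s). Normal approximation: (q−m)/√(m(1−m)/s) ≈ z_{0.9} = 1.28, so s ≈ 0.4·0.6·(1.28)²/(0.56−0.4)² = 15.4.
At s = 15.4: P(θ<0.56) ≈ 0.899. Adjusting to match 0.9 gives s ≈ 15.59.
So α = 0.4·15.59 ≈ 6.24, β = 0.6·15.59 ≈ 9.35.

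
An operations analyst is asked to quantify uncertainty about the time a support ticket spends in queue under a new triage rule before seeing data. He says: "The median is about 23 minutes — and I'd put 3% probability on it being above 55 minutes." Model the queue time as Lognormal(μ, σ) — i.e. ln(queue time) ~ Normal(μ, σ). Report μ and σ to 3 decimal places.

μ ≈ 3.135, σ ≈ 0.464

If T ~ Lognormal(μ,σ) then ln T ~ Normal(μ,σ), so the p-quantile of ln T is μ + z_p·σ.
ln(23) = 3.135 and ln(55) = 4.007; z_{0.5} = 0, z_{0.97} = 1.881.
σ = (4.007 − 3.135)/(1.881 − (0)) = 0.464.
μ = 3.135 − (0)·0.464 = 3.135.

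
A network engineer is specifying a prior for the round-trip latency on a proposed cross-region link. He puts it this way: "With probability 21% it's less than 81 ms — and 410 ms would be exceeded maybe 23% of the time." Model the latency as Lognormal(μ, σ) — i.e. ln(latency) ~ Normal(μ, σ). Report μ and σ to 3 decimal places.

If T ~ Lognormal(μ,σ) then ln T ~ Normal(μ,σ), so the p-quantile of ln T is μ + z_p·σ.
ln(81) = 4.394 and ln(410) = 6.016; z_{0.21} = -0.8064, z_{0.77} = 0.7388.
σ = (6.016 − 4.394)/(0.7388 − (-0.8064)) = 1.049.
μ = 4.394 − (-0.8064)·1.049 = 5.241.

μ ≈ 5.241, σ ≈ 1.049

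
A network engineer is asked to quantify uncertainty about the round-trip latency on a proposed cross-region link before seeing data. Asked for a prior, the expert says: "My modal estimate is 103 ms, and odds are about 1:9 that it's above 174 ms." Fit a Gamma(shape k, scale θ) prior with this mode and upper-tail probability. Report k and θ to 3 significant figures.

Gamma(k,θ) with k>1 has mode (k−1)θ, so θ = 103/(k−1).
Need P(X < 174) = 0.9 with θ tied to k this way. Start at k = 2, θ = 103: P(X<174) ≈ 0.503.
Too low — raise k to concentrate. Iterating converges to k ≈ 7.88.
Then θ = 103/(7.88−1) ≈ 15.

k ≈ 7.88, θ ≈ 15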